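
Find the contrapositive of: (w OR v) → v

Contrapositive: NOT v → NOT (w OR v)
Note: A statement and its contrapositive are logically equivalent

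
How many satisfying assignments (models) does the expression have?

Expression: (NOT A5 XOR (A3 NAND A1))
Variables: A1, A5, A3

Satisfying assignments: (0,1,0), (0,1,1), (1,0,1), (1,1,0)
Count: 4 out of 8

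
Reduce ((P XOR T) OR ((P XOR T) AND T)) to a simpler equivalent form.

By absorption (E OR (E AND v) = E):
= (P XOR T)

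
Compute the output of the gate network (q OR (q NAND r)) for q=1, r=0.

Substituting: (1 OR (1 NAND 0))
= 1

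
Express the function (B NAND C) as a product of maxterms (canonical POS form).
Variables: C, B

ΠM(3) = (NOT C OR NOT B)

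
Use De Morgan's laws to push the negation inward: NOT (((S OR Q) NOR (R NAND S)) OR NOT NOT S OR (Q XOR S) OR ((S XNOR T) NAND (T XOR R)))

NOT ((S OR Q) NOR (R NAND S)) AND NOT S AND NOT (Q XOR S) AND NOT ((S XNOR T) NAND (T XOR R))
De Morgan's: NOT(OR of terms) = AND of negations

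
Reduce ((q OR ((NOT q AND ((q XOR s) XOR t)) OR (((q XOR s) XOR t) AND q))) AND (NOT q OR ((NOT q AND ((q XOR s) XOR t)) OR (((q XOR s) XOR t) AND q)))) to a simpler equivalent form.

By distribution ((E OR v) AND (E OR NOT v) = E) then distribution ((E AND v) OR (E AND NOT v) = E):
= ((q XOR s) XOR t)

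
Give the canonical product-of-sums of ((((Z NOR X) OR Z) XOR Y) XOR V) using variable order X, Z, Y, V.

ΠM(1, 2, 5, 6, 8, 11, 13, 14) = (X OR Z OR Y OR NOT V) AND (X OR Z OR NOT Y OR V) AND (X OR NOT Z OR Y OR NOT V) AND (X OR NOT Z OR NOT Y OR V) AND (NOT X OR Z OR Y OR V) AND (NOT X OR Z OR NOT Y OR NOT V) AND (NOT X OR NOT Z OR Y OR NOT V) AND (NOT X OR NOT Z OR NOT Y OR V)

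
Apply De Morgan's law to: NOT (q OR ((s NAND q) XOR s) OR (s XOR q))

NOT q AND NOT ((s NAND q) XOR s) AND NOT (s XOR q)
De Morgan's: NOT(OR of terms) = AND of negations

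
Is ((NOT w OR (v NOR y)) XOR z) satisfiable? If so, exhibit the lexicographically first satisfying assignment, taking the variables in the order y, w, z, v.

y=0, w=0, z=0, v=0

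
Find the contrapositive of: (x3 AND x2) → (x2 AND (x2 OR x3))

Contrapositive: NOT (x2 AND (x2 OR x3)) → NOT (x3 AND x2)
Note: A statement and its contrapositive are logically equivalent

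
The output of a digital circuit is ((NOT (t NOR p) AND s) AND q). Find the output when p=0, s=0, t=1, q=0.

Substituting: ((NOT (1 NOR 0) AND 0) AND 0)
= 0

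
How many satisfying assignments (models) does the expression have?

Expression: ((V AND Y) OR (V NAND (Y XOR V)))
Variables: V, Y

Satisfying assignments: (0,0), (0,1), (1,1)
Count: 3 out of 4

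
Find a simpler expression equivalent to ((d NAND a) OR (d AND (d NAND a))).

By absorption (E OR (E AND v) = E):
= (d NAND a)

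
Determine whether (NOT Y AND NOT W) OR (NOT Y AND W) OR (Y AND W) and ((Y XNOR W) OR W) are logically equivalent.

Yes, they are equivalent — the two output columns agree on all 4 assignments:
Y | W | Expression 1 | Expression 2
-----------------------------------
0 | 0 | 1 | 1
0 | 1 | 1 | 1
1 | 0 | 0 | 0
1 | 1 | 1 | 1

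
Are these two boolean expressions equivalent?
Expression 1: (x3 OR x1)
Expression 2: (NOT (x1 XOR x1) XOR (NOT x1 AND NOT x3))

Yes, they are equivalent — the two output columns agree on all 4 assignments:
x3 | x1 | Expression 1 | Expression 2
-------------------------------------
0 | 0 | 0 | 0
0 | 1 | 1 | 1
1 | 0 | 1 | 1
1 | 1 | 1 | 1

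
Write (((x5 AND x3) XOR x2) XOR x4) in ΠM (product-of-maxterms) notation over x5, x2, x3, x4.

ΠM(0, 2, 5, 7, 8, 11, 13, 14) = (x5 OR x2 OR x3 OR x4) AND (x5 OR x2 OR NOT x3 OR x4) AND (x5 OR NOT x2 OR x3 OR NOT x4) AND (x5 OR NOT x2 OR NOT x3 OR NOT x4) AND (NOT x5 OR x2 OR x3 OR x4) AND (NOT x5 OR x2 OR NOT x3 OR NOT x4) AND (NOT x5 OR NOT x2 OR x3 OR NOT x4) AND (NOT x5 OR NOT x2 OR NOT x3 OR x4)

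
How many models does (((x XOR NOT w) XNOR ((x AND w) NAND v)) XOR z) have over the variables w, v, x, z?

Satisfying assignments: (0,0,0,0), (0,0,1,1), (0,1,0,0), (0,1,1,1), (1,0,0,1), (1,0,1,0), (1,1,0,1), (1,1,1,1)
Count: 8 out of 16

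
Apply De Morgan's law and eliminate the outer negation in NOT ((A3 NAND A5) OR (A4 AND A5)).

NOT (A3 NAND A5) AND NOT (A4 AND A5)
De Morgan's: NOT(OR of terms) = AND of negations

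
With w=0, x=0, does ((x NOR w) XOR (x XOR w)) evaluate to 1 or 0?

Substituting: ((0 NOR 0) XOR (0 XOR 0))
= 1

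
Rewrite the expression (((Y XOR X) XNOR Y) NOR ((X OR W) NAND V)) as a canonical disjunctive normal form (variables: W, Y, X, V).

(NOT W AND NOT Y AND X AND V) OR (NOT W AND Y AND X AND V) OR (W AND NOT Y AND X AND V) OR (W AND Y AND X AND V)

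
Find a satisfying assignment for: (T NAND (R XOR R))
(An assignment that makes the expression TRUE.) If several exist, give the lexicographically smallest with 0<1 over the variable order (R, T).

R=0, T=0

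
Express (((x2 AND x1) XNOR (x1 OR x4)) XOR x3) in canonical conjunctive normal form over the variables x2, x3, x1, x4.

(x2 OR x3 OR x1 OR NOT x4) AND (x2 OR x3 OR NOT x1 OR x4) AND (x2 OR x3 OR NOT x1 OR NOT x4) AND (x2 OR NOT x3 OR x1 OR x4) AND (NOT x2 OR x3 OR x1 OR NOT x4) AND (NOT x2 OR NOT x3 OR x1 OR x4) AND (NOT x2 OR NOT x3 OR NOT x1 OR x4) AND (NOT x2 OR NOT x3 OR NOT x1 OR NOT x4)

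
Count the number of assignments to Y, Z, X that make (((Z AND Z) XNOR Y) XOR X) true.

Satisfying assignments: (0,0,0), (0,1,1), (1,0,1), (1,1,0)
Count: 4 out of 8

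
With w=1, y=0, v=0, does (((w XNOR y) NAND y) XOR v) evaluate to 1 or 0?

Substituting: (((1 XNOR 0) NAND 0) XOR 0)
= 1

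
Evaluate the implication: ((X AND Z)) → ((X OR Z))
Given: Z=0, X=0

Antecedent ((X AND Z)) = 0; consequent ((X OR Z)) = 0.
0 → 0 = 1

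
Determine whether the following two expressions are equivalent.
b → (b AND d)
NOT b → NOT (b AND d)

No, Inverse is not equivalent to original (counterexample: b=1, d=0)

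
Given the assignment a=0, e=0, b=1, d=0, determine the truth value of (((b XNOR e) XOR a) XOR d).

Substituting: (((1 XNOR 0) XOR 0) XOR 0)
= 0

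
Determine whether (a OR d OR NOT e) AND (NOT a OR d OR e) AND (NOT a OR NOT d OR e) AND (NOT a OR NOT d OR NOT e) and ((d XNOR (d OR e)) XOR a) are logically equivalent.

Yes, they are equivalent — the two output columns agree on all 8 assignments:
a | d | e | Expression 1 | Expression 2
---------------------------------------
0 | 0 | 0 | 1 | 1
0 | 0 | 1 | 0 | 0
0 | 1 | 0 | 1 | 1
0 | 1 | 1 | 1 | 1
1 | 0 | 0 | 0 | 0
1 | 0 | 1 | 1 | 1
1 | 1 | 0 | 0 | 0
1 | 1 | 1 | 0 | 0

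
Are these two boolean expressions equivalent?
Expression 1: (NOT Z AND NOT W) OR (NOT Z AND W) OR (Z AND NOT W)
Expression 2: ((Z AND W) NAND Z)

Yes, they are equivalent — the two output columns agree on all 4 assignments:
Z | W | Expression 1 | Expression 2
-----------------------------------
0 | 0 | 1 | 1
0 | 1 | 1 | 1
1 | 0 | 1 | 1
1 | 1 | 0 | 0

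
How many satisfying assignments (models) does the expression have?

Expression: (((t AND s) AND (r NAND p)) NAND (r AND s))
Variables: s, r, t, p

Satisfying assignments: (0,0,0,0), (0,0,0,1), (0,0,1,0), (0,0,1,1), (0,1,0,0), (0,1,0,1), (0,1,1,0), (0,1,1,1), (1,0,0,0), (1,0,0,1), (1,0,1,0), (1,0,1,1), (1,1,0,0), (1,1,0,1), (1,1,1,1)
Count: 15 out of 16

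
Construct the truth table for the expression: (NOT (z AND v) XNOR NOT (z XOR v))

z | v | Output
--------------
0 | 0 | 1
0 | 1 | 0
1 | 0 | 0
1 | 1 | 0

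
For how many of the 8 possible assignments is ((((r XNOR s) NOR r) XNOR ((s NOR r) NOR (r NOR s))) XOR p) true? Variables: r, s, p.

Satisfying assignments: (0,0,0), (0,1,0), (1,0,1), (1,1,1)
Count: 4 out of 8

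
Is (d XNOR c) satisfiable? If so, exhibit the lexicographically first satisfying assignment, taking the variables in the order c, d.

c=0, d=0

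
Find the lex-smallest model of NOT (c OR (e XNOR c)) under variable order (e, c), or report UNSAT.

e=1, c=0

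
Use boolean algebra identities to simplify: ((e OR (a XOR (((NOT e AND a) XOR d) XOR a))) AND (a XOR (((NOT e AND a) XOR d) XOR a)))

By absorption (E AND (E OR v) = E) then XOR self-cancellation ((E XOR v) XOR v = E):
= ((NOT e AND a) XOR d)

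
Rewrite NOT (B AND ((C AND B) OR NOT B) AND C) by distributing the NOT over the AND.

NOT B OR NOT ((C AND B) OR NOT B) OR NOT C
De Morgan's: NOT(AND of terms) = OR of negations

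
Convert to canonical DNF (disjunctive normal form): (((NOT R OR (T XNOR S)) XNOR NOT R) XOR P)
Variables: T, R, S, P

(NOT T AND NOT R AND NOT S AND NOT P) OR (NOT T AND NOT R AND S AND NOT P) OR (NOT T AND R AND NOT S AND P) OR (NOT T AND R AND S AND NOT P) OR (T AND NOT R AND NOT S AND NOT P) OR (T AND NOT R AND S AND NOT P) OR (T AND R AND NOT S AND NOT P) OR (T AND R AND S AND P)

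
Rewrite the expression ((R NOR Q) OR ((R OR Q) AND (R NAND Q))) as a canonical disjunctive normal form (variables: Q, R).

(NOT Q AND NOT R) OR (NOT Q AND R) OR (Q AND NOT R)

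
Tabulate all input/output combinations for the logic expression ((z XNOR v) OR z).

z | v | Output
--------------
0 | 0 | 1
0 | 1 | 0
1 | 0 | 1
1 | 1 | 1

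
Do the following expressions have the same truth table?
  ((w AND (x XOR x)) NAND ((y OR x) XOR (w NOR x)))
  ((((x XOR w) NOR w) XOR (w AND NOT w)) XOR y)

No. Counterexample: with w=0, x=0, y=1, Expression 1 = 1 but Expression 2 = 0.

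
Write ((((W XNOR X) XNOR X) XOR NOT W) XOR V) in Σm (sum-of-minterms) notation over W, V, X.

Σm(0, 1, 4, 5) = (NOT W AND NOT V AND NOT X) OR (NOT W AND NOT V AND X) OR (W AND NOT V AND NOT X) OR (W AND NOT V AND X)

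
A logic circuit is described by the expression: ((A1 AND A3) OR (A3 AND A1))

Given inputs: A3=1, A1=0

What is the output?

Substituting: ((0 AND 1) OR (1 AND 0))
= 0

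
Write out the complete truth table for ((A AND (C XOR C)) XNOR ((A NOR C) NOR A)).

C | A | Output
--------------
0 | 0 | 1
0 | 1 | 1
1 | 0 | 0
1 | 1 | 1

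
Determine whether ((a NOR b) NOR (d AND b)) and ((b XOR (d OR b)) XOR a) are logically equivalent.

No. Counterexample: with a=0, b=0, d=1, Expression 1 = 0 but Expression 2 = 1.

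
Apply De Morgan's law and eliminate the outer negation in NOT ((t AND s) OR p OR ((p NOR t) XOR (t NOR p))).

NOT (t AND s) AND NOT p AND NOT ((p NOR t) XOR (t NOR p))
De Morgan's: NOT(OR of terms) = AND of negations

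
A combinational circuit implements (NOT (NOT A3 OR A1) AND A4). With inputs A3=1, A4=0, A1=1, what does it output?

Substituting: (NOT (NOT 1 OR 1) AND 0)
= 0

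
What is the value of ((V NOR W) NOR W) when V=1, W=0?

Substituting: ((1 NOR 0) NOR 0)
= 1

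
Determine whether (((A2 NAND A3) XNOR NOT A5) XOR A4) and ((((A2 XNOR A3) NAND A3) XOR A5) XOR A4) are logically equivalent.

Yes, they are equivalent — the two output columns agree on all 16 assignments:
A5 | A2 | A4 | A3 | Expression 1 | Expression 2
-----------------------------------------------
0 | 0 | 0 | 0 | 1 | 1
0 | 0 | 0 | 1 | 1 | 1
0 | 0 | 1 | 0 | 0 | 0
0 | 0 | 1 | 1 | 0 | 0
0 | 1 | 0 | 0 | 1 | 1
0 | 1 | 0 | 1 | 0 | 0
0 | 1 | 1 | 0 | 0 | 0
0 | 1 | 1 | 1 | 1 | 1
1 | 0 | 0 | 0 | 0 | 0
1 | 0 | 0 | 1 | 0 | 0
1 | 0 | 1 | 0 | 1 | 1
1 | 0 | 1 | 1 | 1 | 1
1 | 1 | 0 | 0 | 0 | 0
1 | 1 | 0 | 1 | 1 | 1
1 | 1 | 1 | 0 | 1 | 1
1 | 1 | 1 | 1 | 0 | 0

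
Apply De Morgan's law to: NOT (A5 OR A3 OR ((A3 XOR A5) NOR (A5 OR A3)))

NOT A5 AND NOT A3 AND NOT ((A3 XOR A5) NOR (A5 OR A3))
De Morgan's: NOT(OR of terms) = AND of negations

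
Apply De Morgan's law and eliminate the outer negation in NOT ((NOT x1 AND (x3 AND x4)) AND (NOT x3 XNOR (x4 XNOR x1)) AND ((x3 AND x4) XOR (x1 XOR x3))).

NOT (NOT x1 AND (x3 AND x4)) OR NOT (NOT x3 XNOR (x4 XNOR x1)) OR NOT ((x3 AND x4) XOR (x1 XOR x3))
De Morgan's: NOT(AND of terms) = OR of negations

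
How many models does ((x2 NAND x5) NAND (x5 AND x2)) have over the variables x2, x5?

Satisfying assignments: (0,0), (0,1), (1,0), (1,1)
Count: 4 out of 4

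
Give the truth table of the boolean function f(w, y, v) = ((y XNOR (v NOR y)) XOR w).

w | y | v | Output
------------------
0 | 0 | 0 | 0
0 | 0 | 1 | 1
0 | 1 | 0 | 0
0 | 1 | 1 | 0
1 | 0 | 0 | 1
1 | 0 | 1 | 0
1 | 1 | 0 | 1
1 | 1 | 1 | 1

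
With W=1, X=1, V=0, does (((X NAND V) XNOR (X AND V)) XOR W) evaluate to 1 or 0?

Substituting: (((1 NAND 0) XNOR (1 AND 0)) XOR 1)
= 1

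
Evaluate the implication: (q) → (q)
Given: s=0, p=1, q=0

Antecedent (q) = 0; consequent (q) = 0.
0 → 0 = 1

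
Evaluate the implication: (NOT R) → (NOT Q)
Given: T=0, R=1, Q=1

Antecedent (NOT R) = 0; consequent (NOT Q) = 0.
0 → 0 = 1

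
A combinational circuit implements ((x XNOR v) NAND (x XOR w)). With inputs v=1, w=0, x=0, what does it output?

Substituting: ((0 XNOR 1) NAND (0 XOR 0))
= 1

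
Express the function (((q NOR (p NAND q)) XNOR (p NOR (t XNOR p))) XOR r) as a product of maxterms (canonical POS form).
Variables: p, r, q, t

ΠM(1, 3, 4, 6, 12, 13, 14, 15) = (p OR r OR q OR NOT t) AND (p OR r OR NOT q OR NOT t) AND (p OR NOT r OR q OR t) AND (p OR NOT r OR NOT q OR t) AND (NOT p OR NOT r OR q OR t) AND (NOT p OR NOT r OR q OR NOT t) AND (NOT p OR NOT r OR NOT q OR t) AND (NOT p OR NOT r OR NOT q OR NOT t)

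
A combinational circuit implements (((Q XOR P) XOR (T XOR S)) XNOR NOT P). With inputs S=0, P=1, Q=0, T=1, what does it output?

Substituting: (((0 XOR 1) XOR (1 XOR 0)) XNOR NOT 1)
= 1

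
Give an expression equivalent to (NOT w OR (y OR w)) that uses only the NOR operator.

(((w NOR w) NOR ((y NOR w) NOR (y NOR w))) NOR ((w NOR w) NOR ((y NOR w) NOR (y NOR w))))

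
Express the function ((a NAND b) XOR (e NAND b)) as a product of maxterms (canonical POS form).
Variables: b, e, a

ΠM(0, 1, 2, 3, 4, 7) = (b OR e OR a) AND (b OR e OR NOT a) AND (b OR NOT e OR a) AND (b OR NOT e OR NOT a) AND (NOT b OR e OR a) AND (NOT b OR NOT e OR NOT a)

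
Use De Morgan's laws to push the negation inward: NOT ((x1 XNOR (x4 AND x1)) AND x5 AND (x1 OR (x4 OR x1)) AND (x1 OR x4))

NOT (x1 XNOR (x4 AND x1)) OR NOT x5 OR NOT (x1 OR (x4 OR x1)) OR NOT (x1 OR x4)
De Morgan's: NOT(AND of terms) = OR of negations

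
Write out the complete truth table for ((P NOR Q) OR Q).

Q | P | Output
--------------
0 | 0 | 1
0 | 1 | 0
1 | 0 | 1
1 | 1 | 1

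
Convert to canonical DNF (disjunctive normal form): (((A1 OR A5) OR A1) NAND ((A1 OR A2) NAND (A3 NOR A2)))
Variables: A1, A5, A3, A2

(NOT A1 AND NOT A5 AND NOT A3 AND NOT A2) OR (NOT A1 AND NOT A5 AND NOT A3 AND A2) OR (NOT A1 AND NOT A5 AND A3 AND NOT A2) OR (NOT A1 AND NOT A5 AND A3 AND A2) OR (A1 AND NOT A5 AND NOT A3 AND NOT A2) OR (A1 AND A5 AND NOT A3 AND NOT A2)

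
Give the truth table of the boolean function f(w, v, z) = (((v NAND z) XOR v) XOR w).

w | v | z | Output
------------------
0 | 0 | 0 | 1
0 | 0 | 1 | 1
0 | 1 | 0 | 0
0 | 1 | 1 | 1
1 | 0 | 0 | 0
1 | 0 | 1 | 0
1 | 1 | 0 | 1
1 | 1 | 1 | 0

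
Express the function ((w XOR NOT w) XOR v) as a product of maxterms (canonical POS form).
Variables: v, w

ΠM(2, 3) = (NOT v OR w) AND (NOT v OR NOT w)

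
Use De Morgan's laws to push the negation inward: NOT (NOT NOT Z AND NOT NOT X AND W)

NOT Z OR NOT X OR NOT W
De Morgan's: NOT(AND of terms) = OR of negations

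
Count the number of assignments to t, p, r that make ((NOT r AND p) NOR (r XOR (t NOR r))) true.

Satisfying assignments: (1,0,0)
Count: 1 out of 8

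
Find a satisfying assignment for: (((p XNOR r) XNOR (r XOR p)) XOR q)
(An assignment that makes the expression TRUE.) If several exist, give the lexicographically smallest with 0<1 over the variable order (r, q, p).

r=0, q=1, p=0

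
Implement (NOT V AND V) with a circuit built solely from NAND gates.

(((V NAND V) NAND V) NAND ((V NAND V) NAND V))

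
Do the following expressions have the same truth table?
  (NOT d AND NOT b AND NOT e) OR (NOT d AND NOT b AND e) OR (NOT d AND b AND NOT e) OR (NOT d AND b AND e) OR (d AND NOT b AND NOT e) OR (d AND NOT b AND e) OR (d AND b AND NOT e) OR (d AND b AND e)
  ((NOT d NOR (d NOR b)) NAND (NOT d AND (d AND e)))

Yes, they are equivalent — the two output columns agree on all 8 assignments:
d | b | e | Expression 1 | Expression 2
---------------------------------------
0 | 0 | 0 | 1 | 1
0 | 0 | 1 | 1 | 1
0 | 1 | 0 | 1 | 1
0 | 1 | 1 | 1 | 1
1 | 0 | 0 | 1 | 1
1 | 0 | 1 | 1 | 1
1 | 1 | 0 | 1 | 1
1 | 1 | 1 | 1 | 1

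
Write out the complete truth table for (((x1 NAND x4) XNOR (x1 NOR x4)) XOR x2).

x2 | x4 | x1 | Output
---------------------
0 | 0 | 0 | 1
0 | 0 | 1 | 0
0 | 1 | 0 | 0
0 | 1 | 1 | 1
1 | 0 | 0 | 0
1 | 0 | 1 | 1
1 | 1 | 0 | 1
1 | 1 | 1 | 0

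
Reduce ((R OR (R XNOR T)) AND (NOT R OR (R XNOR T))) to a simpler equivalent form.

By distribution ((E OR v) AND (E OR NOT v) = E):
= (R XNOR T)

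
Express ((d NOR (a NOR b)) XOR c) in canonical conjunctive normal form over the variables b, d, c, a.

(b OR d OR c OR a) AND (b OR d OR NOT c OR NOT a) AND (b OR NOT d OR c OR a) AND (b OR NOT d OR c OR NOT a) AND (NOT b OR d OR NOT c OR a) AND (NOT b OR d OR NOT c OR NOT a) AND (NOT b OR NOT d OR c OR a) AND (NOT b OR NOT d OR c OR NOT a)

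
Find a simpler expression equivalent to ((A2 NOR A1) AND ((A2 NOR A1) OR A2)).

By absorption (E AND (E OR v) = E):
= (A2 NOR A1)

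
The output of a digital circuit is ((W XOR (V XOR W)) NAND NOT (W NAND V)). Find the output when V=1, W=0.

Substituting: ((0 XOR (1 XOR 0)) NAND NOT (0 NAND 1))
= 1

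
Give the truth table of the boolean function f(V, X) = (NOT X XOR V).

V | X | Output
--------------
0 | 0 | 1
0 | 1 | 0
1 | 0 | 0
1 | 1 | 1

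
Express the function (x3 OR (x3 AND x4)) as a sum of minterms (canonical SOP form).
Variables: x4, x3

Σm(1, 3) = (NOT x4 AND x3) OR (x4 AND x3)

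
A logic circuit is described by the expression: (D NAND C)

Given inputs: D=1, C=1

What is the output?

Substituting: (1 NAND 1)
= 0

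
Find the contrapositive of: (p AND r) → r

Contrapositive: NOT r → NOT (p AND r)
Note: A statement and its contrapositive are logically equivalent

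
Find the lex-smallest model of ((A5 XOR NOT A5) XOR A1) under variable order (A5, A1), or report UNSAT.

A5=0, A1=0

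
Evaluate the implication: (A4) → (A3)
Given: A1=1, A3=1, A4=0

Antecedent (A4) = 0; consequent (A3) = 1.
0 → 1 = 1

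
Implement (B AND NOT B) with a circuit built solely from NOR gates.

((B NOR B) NOR ((B NOR B) NOR (B NOR B)))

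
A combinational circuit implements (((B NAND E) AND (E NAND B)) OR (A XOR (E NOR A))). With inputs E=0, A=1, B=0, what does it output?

Substituting: (((0 NAND 0) AND (0 NAND 0)) OR (1 XOR (0 NOR 1)))
= 1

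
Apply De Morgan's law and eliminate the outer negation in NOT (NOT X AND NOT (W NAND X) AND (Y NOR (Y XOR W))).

X OR (W NAND X) OR NOT (Y NOR (Y XOR W))
De Morgan's: NOT(AND of terms) = OR of negations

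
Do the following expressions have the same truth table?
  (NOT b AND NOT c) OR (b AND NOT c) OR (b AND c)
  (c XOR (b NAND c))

Yes, they are equivalent — the two output columns agree on all 4 assignments:
b | c | Expression 1 | Expression 2
-----------------------------------
0 | 0 | 1 | 1
0 | 1 | 0 | 0
1 | 0 | 1 | 1
1 | 1 | 1 | 1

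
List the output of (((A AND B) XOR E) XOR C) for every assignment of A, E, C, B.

A | E | C | B | Output
----------------------
0 | 0 | 0 | 0 | 0
0 | 0 | 0 | 1 | 0
0 | 0 | 1 | 0 | 1
0 | 0 | 1 | 1 | 1
0 | 1 | 0 | 0 | 1
0 | 1 | 0 | 1 | 1
0 | 1 | 1 | 0 | 0
0 | 1 | 1 | 1 | 0
1 | 0 | 0 | 0 | 0
1 | 0 | 0 | 1 | 1
1 | 0 | 1 | 0 | 1
1 | 0 | 1 | 1 | 0
1 | 1 | 0 | 0 | 1
1 | 1 | 0 | 1 | 0
1 | 1 | 1 | 0 | 0
1 | 1 | 1 | 1 | 1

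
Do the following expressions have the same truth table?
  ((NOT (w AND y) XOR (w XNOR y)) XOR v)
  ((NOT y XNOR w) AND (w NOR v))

No. Counterexample: with w=0, y=0, v=1, Expression 1 = 1 but Expression 2 = 0.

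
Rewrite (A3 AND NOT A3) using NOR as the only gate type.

((A3 NOR A3) NOR ((A3 NOR A3) NOR (A3 NOR A3)))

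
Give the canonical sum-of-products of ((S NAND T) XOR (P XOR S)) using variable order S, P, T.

Σm(0, 1, 5, 6) = (NOT S AND NOT P AND NOT T) OR (NOT S AND NOT P AND T) OR (S AND NOT P AND T) OR (S AND P AND NOT T)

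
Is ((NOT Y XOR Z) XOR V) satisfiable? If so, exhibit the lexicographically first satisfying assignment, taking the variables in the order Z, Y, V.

Z=0, Y=0, V=0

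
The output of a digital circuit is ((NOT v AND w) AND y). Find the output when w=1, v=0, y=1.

Substituting: ((NOT 0 AND 1) AND 1)
= 1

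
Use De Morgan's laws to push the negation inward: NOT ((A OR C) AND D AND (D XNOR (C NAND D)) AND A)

NOT (A OR C) OR NOT D OR NOT (D XNOR (C NAND D)) OR NOT A
De Morgan's: NOT(AND of terms) = OR of negations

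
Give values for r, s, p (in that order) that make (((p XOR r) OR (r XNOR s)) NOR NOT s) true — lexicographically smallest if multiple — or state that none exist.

r=0, s=1, p=0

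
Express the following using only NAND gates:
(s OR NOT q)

((s NAND s) NAND ((q NAND q) NAND (q NAND q)))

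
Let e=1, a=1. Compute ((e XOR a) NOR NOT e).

Substituting: ((1 XOR 1) NOR NOT 1)
= 1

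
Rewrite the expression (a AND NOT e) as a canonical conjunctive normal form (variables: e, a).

(e OR a) AND (NOT e OR a) AND (NOT e OR NOT a)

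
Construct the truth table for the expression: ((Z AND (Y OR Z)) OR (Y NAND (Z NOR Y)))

Z | Y | Output
--------------
0 | 0 | 1
0 | 1 | 1
1 | 0 | 1
1 | 1 | 1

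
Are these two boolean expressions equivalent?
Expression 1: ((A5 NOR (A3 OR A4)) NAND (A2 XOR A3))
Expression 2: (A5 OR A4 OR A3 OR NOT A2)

Yes, they are equivalent — the two output columns agree on all 16 assignments:
A5 | A4 | A3 | A2 | Expression 1 | Expression 2
-----------------------------------------------
0 | 0 | 0 | 0 | 1 | 1
0 | 0 | 0 | 1 | 0 | 0
0 | 0 | 1 | 0 | 1 | 1
0 | 0 | 1 | 1 | 1 | 1
0 | 1 | 0 | 0 | 1 | 1
0 | 1 | 0 | 1 | 1 | 1
0 | 1 | 1 | 0 | 1 | 1
0 | 1 | 1 | 1 | 1 | 1
1 | 0 | 0 | 0 | 1 | 1
1 | 0 | 0 | 1 | 1 | 1
1 | 0 | 1 | 0 | 1 | 1
1 | 0 | 1 | 1 | 1 | 1
1 | 1 | 0 | 0 | 1 | 1
1 | 1 | 0 | 1 | 1 | 1
1 | 1 | 1 | 0 | 1 | 1
1 | 1 | 1 | 1 | 1 | 1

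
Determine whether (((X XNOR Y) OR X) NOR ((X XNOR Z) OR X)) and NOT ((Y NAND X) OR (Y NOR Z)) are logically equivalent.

No. Counterexample: with X=0, Z=1, Y=1, Expression 1 = 1 but Expression 2 = 0.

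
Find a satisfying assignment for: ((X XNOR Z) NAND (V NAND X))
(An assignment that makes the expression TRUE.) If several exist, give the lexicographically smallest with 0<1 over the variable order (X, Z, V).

X=0, Z=1, V=0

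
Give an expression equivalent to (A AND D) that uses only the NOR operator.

((A NOR A) NOR (D NOR D))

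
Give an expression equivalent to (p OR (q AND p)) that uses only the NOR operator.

((p NOR ((q NOR q) NOR (p NOR p))) NOR (p NOR ((q NOR q) NOR (p NOR p))))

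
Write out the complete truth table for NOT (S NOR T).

S | T | Output
--------------
0 | 0 | 0
0 | 1 | 1
1 | 0 | 1
1 | 1 | 1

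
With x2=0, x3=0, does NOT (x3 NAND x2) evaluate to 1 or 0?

Substituting: NOT (0 NAND 0)
= 0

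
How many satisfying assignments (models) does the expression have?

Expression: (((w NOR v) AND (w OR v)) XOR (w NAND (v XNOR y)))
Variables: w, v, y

Satisfying assignments: (0,0,0), (0,0,1), (0,1,0), (0,1,1), (1,0,1), (1,1,0)
Count: 6 out of 8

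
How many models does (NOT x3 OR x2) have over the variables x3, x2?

Satisfying assignments: (0,0), (0,1), (1,1)
Count: 3 out of 4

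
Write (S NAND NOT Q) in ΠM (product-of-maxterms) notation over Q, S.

ΠM(1) = (Q OR NOT S)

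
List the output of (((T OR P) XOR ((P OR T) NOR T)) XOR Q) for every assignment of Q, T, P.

Q | T | P | Output
------------------
0 | 0 | 0 | 1
0 | 0 | 1 | 1
0 | 1 | 0 | 1
0 | 1 | 1 | 1
1 | 0 | 0 | 0
1 | 0 | 1 | 0
1 | 1 | 0 | 0
1 | 1 | 1 | 0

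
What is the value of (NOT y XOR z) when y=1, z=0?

Substituting: (NOT 1 XOR 0)
= 0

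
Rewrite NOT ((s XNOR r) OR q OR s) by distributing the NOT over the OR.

NOT (s XNOR r) AND NOT q AND NOT s
De Morgan's: NOT(OR of terms) = AND of negations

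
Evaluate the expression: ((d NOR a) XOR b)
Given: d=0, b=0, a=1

Substituting: ((0 NOR 1) XOR 0)
= 0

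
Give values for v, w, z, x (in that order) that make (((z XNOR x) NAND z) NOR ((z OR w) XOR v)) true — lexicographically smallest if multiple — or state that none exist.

v=1, w=0, z=1, x=1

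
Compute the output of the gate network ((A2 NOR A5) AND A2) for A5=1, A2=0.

Substituting: ((0 NOR 1) AND 0)
= 0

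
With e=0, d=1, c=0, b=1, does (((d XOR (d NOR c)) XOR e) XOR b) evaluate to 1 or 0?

Substituting: (((1 XOR (1 NOR 0)) XOR 0) XOR 1)
= 0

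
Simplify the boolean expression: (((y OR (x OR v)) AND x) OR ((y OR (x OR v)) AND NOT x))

By distribution ((E AND v) OR (E AND NOT v) = E):
= (y OR (x OR v))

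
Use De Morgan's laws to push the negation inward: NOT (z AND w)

NOT z OR NOT w
De Morgan's: NOT(AND of terms) = OR of negations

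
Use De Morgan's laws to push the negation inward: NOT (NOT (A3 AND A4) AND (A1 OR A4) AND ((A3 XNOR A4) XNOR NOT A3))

(A3 AND A4) OR NOT (A1 OR A4) OR NOT ((A3 XNOR A4) XNOR NOT A3)
De Morgan's: NOT(AND of terms) = OR of negations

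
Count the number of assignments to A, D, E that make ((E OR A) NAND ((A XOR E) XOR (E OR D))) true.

Satisfying assignments: (0,0,0), (0,0,1), (0,1,0), (0,1,1), (1,1,0)
Count: 5 out of 8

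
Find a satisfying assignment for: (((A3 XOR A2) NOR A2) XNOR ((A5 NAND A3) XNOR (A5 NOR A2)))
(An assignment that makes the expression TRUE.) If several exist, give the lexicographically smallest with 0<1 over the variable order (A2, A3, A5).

A2=0, A3=0, A5=0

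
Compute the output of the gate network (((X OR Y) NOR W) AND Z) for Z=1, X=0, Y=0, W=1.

Substituting: (((0 OR 0) NOR 1) AND 1)
= 0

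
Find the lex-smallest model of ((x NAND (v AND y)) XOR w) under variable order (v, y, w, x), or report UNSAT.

v=0, y=0, w=0, x=0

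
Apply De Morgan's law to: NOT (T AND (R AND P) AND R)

NOT T OR NOT (R AND P) OR NOT R
De Morgan's: NOT(AND of terms) = OR of negations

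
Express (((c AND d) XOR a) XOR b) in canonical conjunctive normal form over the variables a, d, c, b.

(a OR d OR c OR b) AND (a OR d OR NOT c OR b) AND (a OR NOT d OR c OR b) AND (a OR NOT d OR NOT c OR NOT b) AND (NOT a OR d OR c OR NOT b) AND (NOT a OR d OR NOT c OR NOT b) AND (NOT a OR NOT d OR c OR NOT b) AND (NOT a OR NOT d OR NOT c OR b)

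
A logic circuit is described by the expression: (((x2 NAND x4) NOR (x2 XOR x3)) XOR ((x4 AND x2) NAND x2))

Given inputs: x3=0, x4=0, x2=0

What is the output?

Substituting: (((0 NAND 0) NOR (0 XOR 0)) XOR ((0 AND 0) NAND 0))
= 1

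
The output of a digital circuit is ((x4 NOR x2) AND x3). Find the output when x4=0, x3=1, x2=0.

Substituting: ((0 NOR 0) AND 1)
= 1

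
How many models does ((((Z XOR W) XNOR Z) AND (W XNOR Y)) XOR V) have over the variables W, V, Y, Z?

Satisfying assignments: (0,0,0,0), (0,0,0,1), (0,1,1,0), (0,1,1,1), (1,1,0,0), (1,1,0,1), (1,1,1,0), (1,1,1,1)
Count: 8 out of 16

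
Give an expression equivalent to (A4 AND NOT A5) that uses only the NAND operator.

((A4 NAND (A5 NAND A5)) NAND (A4 NAND (A5 NAND A5)))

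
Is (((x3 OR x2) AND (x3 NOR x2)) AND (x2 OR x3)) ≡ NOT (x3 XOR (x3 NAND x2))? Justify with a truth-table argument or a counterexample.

No. Counterexample: with x2=0, x3=1, Expression 1 = 0 but Expression 2 = 1.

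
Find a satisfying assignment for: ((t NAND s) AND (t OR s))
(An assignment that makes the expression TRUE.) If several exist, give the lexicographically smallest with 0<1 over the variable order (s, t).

s=0, t=1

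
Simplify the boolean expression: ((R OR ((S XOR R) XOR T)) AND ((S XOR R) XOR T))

By absorption (E AND (E OR v) = E):
= ((S XOR R) XOR T)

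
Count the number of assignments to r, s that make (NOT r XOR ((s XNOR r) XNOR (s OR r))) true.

Satisfying assignments: (0,0), (0,1), (1,1)
Count: 3 out of 4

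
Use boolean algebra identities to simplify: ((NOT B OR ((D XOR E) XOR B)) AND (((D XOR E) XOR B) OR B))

By distribution ((E OR v) AND (E OR NOT v) = E):
= ((D XOR E) XOR B)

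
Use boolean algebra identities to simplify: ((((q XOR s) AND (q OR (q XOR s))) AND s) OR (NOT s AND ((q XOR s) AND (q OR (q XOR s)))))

By distribution ((E AND v) OR (E AND NOT v) = E) then absorption (E AND (E OR v) = E):
= (q XOR s)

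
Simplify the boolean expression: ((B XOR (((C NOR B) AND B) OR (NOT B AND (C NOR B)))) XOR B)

By XOR self-cancellation ((E XOR v) XOR v = E) then distribution ((E AND v) OR (E AND NOT v) = E):
= (C NOR B)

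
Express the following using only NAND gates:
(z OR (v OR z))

((z NAND z) NAND (((v NAND v) NAND (z NAND z)) NAND ((v NAND v) NAND (z NAND z))))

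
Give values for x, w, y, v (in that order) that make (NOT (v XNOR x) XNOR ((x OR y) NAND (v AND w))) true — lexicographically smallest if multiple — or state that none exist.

x=0, w=0, y=0, v=1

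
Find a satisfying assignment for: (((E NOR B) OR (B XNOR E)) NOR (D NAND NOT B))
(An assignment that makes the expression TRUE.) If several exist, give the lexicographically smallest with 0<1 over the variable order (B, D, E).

B=0, D=1, E=1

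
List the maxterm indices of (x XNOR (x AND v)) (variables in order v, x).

ΠM(1) = (v OR NOT x)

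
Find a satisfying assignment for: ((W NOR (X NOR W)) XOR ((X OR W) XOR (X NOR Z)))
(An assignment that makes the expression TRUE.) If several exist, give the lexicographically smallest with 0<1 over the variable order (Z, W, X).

Z=0, W=0, X=0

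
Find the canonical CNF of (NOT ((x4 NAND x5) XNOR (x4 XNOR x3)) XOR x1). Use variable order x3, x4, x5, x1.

(x3 OR x4 OR x5 OR x1) AND (x3 OR x4 OR NOT x5 OR x1) AND (x3 OR NOT x4 OR x5 OR NOT x1) AND (x3 OR NOT x4 OR NOT x5 OR x1) AND (NOT x3 OR x4 OR x5 OR NOT x1) AND (NOT x3 OR x4 OR NOT x5 OR NOT x1) AND (NOT x3 OR NOT x4 OR x5 OR x1) AND (NOT x3 OR NOT x4 OR NOT x5 OR NOT x1)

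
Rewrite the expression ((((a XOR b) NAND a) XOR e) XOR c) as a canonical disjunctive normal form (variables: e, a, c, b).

(NOT e AND NOT a AND NOT c AND NOT b) OR (NOT e AND NOT a AND NOT c AND b) OR (NOT e AND a AND NOT c AND b) OR (NOT e AND a AND c AND NOT b) OR (e AND NOT a AND c AND NOT b) OR (e AND NOT a AND c AND b) OR (e AND a AND NOT c AND NOT b) OR (e AND a AND c AND b)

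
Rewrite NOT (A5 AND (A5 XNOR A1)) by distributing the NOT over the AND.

NOT A5 OR NOT (A5 XNOR A1)
De Morgan's: NOT(AND of terms) = OR of negations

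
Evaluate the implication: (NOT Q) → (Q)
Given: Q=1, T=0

Antecedent (NOT Q) = 0; consequent (Q) = 1.
0 → 1 = 1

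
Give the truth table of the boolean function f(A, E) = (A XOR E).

A | E | Output
--------------
0 | 0 | 0
0 | 1 | 1
1 | 0 | 1
1 | 1 | 0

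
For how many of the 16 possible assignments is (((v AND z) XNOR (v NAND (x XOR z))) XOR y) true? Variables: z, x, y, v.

Satisfying assignments: (0,0,1,0), (0,0,1,1), (0,1,0,1), (0,1,1,0), (1,0,1,0), (1,0,1,1), (1,1,0,1), (1,1,1,0)
Count: 8 out of 16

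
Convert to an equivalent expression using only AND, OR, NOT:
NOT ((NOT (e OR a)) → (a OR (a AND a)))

(NOT (e OR a)) AND NOT (a OR (a AND a))
(Negated implication: NOT(A → B) = A AND NOT B)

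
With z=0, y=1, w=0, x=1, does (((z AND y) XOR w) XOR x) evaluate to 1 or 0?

Substituting: (((0 AND 1) XOR 0) XOR 1)
= 1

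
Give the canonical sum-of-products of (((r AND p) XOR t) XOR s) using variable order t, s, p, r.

Σm(3, 4, 5, 6, 8, 9, 10, 15) = (NOT t AND NOT s AND p AND r) OR (NOT t AND s AND NOT p AND NOT r) OR (NOT t AND s AND NOT p AND r) OR (NOT t AND s AND p AND NOT r) OR (t AND NOT s AND NOT p AND NOT r) OR (t AND NOT s AND NOT p AND r) OR (t AND NOT s AND p AND NOT r) OR (t AND s AND p AND r)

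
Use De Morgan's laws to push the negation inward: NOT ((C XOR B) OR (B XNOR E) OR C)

NOT (C XOR B) AND NOT (B XNOR E) AND NOT C
De Morgan's: NOT(OR of terms) = AND of negations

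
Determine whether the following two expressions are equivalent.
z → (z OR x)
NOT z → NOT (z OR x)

No, Inverse is not equivalent to original (counterexample: x=1, z=0)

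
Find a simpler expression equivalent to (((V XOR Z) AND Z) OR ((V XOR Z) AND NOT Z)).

By distribution ((E AND v) OR (E AND NOT v) = E):
= (V XOR Z)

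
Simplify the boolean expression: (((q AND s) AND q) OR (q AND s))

By absorption (E OR (E AND v) = E):
= (q AND s)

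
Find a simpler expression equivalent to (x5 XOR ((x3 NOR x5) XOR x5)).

By XOR self-cancellation ((E XOR v) XOR v = E):
= (x3 NOR x5)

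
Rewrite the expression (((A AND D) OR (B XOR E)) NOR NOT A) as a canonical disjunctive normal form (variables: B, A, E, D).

(NOT B AND A AND NOT E AND NOT D) OR (B AND A AND E AND NOT D)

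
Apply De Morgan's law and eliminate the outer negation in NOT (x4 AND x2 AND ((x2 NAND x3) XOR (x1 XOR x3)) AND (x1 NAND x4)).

NOT x4 OR NOT x2 OR NOT ((x2 NAND x3) XOR (x1 XOR x3)) OR NOT (x1 NAND x4)
De Morgan's: NOT(AND of terms) = OR of negations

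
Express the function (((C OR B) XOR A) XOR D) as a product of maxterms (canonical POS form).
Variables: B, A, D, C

ΠM(0, 3, 5, 6, 10, 11, 12, 13) = (B OR A OR D OR C) AND (B OR A OR NOT D OR NOT C) AND (B OR NOT A OR D OR NOT C) AND (B OR NOT A OR NOT D OR C) AND (NOT B OR A OR NOT D OR C) AND (NOT B OR A OR NOT D OR NOT C) AND (NOT B OR NOT A OR D OR C) AND (NOT B OR NOT A OR D OR NOT C)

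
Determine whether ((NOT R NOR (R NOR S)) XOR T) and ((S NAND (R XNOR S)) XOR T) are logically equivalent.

No. Counterexample: with S=0, R=0, T=0, Expression 1 = 0 but Expression 2 = 1.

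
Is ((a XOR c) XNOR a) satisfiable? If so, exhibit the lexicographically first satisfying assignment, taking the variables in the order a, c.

a=0, c=0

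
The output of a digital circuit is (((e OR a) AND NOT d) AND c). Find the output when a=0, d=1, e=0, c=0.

Substituting: (((0 OR 0) AND NOT 1) AND 0)
= 0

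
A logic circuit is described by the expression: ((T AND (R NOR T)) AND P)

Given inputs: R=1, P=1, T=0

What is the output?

Substituting: ((0 AND (1 NOR 0)) AND 1)
= 0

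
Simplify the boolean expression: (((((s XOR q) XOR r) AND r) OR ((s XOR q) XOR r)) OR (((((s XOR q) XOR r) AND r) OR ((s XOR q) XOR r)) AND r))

By absorption (E OR (E AND v) = E) then absorption (E OR (E AND v) = E):
= ((s XOR q) XOR r)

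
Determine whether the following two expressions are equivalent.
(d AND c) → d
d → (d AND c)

No, Converse is not equivalent to original (counterexample: d=1, c=0)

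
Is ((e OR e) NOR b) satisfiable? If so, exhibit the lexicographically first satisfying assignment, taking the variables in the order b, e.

b=0, e=0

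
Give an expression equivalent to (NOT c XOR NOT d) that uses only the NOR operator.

(((((c NOR c) NOR (d NOR d)) NOR ((c NOR c) NOR (d NOR d))) NOR (((c NOR c) NOR (d NOR d)) NOR ((c NOR c) NOR (d NOR d)))) NOR (((((c NOR c) NOR (c NOR c)) NOR ((d NOR d) NOR (d NOR d))) NOR (((c NOR c) NOR (c NOR c)) NOR ((d NOR d) NOR (d NOR d)))) NOR ((((c NOR c) NOR (c NOR c)) NOR ((d NOR d) NOR (d NOR d))) NOR (((c NOR c) NOR (c NOR c)) NOR ((d NOR d) NOR (d NOR d))))))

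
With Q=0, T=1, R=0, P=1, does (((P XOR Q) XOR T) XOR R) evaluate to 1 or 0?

Substituting: (((1 XOR 0) XOR 1) XOR 0)
= 0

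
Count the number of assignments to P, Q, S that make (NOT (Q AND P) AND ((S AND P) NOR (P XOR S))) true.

Satisfying assignments: (0,0,0), (0,1,0)
Count: 2 out of 8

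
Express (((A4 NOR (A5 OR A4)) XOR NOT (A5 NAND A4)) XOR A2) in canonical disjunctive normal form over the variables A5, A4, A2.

(NOT A5 AND NOT A4 AND NOT A2) OR (NOT A5 AND A4 AND A2) OR (A5 AND NOT A4 AND A2) OR (A5 AND A4 AND NOT A2)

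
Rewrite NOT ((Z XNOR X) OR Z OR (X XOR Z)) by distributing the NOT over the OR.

NOT (Z XNOR X) AND NOT Z AND NOT (X XOR Z)
De Morgan's: NOT(OR of terms) = AND of negations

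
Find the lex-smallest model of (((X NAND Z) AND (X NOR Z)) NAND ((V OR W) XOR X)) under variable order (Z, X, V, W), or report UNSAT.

Z=0, X=0, V=0, W=0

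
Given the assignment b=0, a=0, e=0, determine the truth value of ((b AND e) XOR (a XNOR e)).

Substituting: ((0 AND 0) XOR (0 XNOR 0))
= 1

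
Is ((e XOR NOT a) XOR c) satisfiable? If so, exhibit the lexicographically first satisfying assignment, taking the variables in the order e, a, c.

e=0, a=0, c=0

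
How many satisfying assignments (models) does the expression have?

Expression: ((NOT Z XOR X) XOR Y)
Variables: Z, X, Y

Satisfying assignments: (0,0,0), (0,1,1), (1,0,1), (1,1,0)
Count: 4 out of 8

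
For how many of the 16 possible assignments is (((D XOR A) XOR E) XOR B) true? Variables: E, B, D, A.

Satisfying assignments: (0,0,0,1), (0,0,1,0), (0,1,0,0), (0,1,1,1), (1,0,0,0), (1,0,1,1), (1,1,0,1), (1,1,1,0)
Count: 8 out of 16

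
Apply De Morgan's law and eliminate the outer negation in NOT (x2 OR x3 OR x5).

NOT x2 AND NOT x3 AND NOT x5
De Morgan's: NOT(OR of terms) = AND of negations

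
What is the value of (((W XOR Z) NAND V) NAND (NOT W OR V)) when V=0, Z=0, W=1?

Substituting: (((1 XOR 0) NAND 0) NAND (NOT 1 OR 0))
= 1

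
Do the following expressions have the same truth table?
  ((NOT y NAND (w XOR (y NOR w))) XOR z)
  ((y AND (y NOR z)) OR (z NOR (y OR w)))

No. Counterexample: with z=0, w=0, y=0, Expression 1 = 0 but Expression 2 = 1.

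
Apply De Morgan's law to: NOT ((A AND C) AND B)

NOT (A AND C) OR NOT B
De Morgan's: NOT(AND of terms) = OR of negations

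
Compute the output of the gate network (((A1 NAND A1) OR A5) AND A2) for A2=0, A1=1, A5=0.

Substituting: (((1 NAND 1) OR 0) AND 0)
= 0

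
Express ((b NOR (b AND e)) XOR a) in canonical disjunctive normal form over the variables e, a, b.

(NOT e AND NOT a AND NOT b) OR (NOT e AND a AND b) OR (e AND NOT a AND NOT b) OR (e AND a AND b)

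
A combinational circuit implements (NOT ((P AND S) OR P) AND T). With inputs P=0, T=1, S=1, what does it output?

Substituting: (NOT ((0 AND 1) OR 0) AND 1)
= 1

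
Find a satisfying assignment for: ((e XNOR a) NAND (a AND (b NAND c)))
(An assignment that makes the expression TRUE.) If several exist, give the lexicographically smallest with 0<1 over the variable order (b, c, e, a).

b=0, c=0, e=0, a=0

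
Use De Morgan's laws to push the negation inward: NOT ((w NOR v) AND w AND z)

NOT (w NOR v) OR NOT w OR NOT z
De Morgan's: NOT(AND of terms) = OR of negations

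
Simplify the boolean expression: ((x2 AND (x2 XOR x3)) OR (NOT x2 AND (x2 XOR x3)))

By distribution ((E AND v) OR (E AND NOT v) = E):
= (x2 XOR x3)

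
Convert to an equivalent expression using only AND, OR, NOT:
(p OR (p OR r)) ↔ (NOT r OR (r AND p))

((p OR (p OR r)) AND (NOT r OR (r AND p))) OR (NOT (p OR (p OR r)) AND NOT (NOT r OR (r AND p)))
(Biconditional = both true or both false)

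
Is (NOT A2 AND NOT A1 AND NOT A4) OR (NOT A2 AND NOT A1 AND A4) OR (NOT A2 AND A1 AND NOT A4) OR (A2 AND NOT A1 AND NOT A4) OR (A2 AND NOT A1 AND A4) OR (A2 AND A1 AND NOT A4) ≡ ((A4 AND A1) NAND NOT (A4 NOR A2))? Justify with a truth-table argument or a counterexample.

Yes, they are equivalent — the two output columns agree on all 8 assignments:
A2 | A1 | A4 | Expression 1 | Expression 2
------------------------------------------
0 | 0 | 0 | 1 | 1
0 | 0 | 1 | 1 | 1
0 | 1 | 0 | 1 | 1
0 | 1 | 1 | 0 | 0
1 | 0 | 0 | 1 | 1
1 | 0 | 1 | 1 | 1
1 | 1 | 0 | 1 | 1
1 | 1 | 1 | 0 | 0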